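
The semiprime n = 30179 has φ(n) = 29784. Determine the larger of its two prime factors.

293

φ(n) = (p−1)(q−1) = n − (p+q) + 1, so p + q = 30179 − 29784 + 1 = 396.
p and q are the roots of t² − 396t + 30179 = 0.
Discriminant: 396² − 4·30179 = 156816 − 120716 = 36100; √36100 = 190.
q = (396 − 190)/2 = 103, p = (396 + 190)/2 = 293.
Check: 103 · 293 = 30179.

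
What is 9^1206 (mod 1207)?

9^1 ≡ 9 (mod 1207)
9^2 ≡ 9^2 = 81 ≡ 81 (mod 1207)
9^4 ≡ 81^2 = 6561 ≡ 526 (mod 1207)
9^8 ≡ 526^2 = 276676 ≡ 273 (mod 1207)
9^16 ≡ 273^2 = 74529 ≡ 902 (mod 1207)
9^32 ≡ 902^2 = 813604 ≡ 86 (mod 1207)
9^64 ≡ 86^2 = 7396 ≡ 154 (mod 1207)
9^128 ≡ 154^2 = 23716 ≡ 783 (mod 1207)
9^256 ≡ 783^2 = 613089 ≡ 1140 (mod 1207)
9^512 ≡ 1140^2 = 1299600 ≡ 868 (mod 1207)
9^1024 ≡ 868^2 = 753424 ≡ 256 (mod 1207)
1206 = 1024 + 128 + 32 + 16 + 4 + 2 in binary powers of 2.
So 9^1206 ≡ 256 · 783 · 86 · 902 · 526 · 81 ≡ 973 (mod 1207).
Since 973 ≠ 1, base 9 is a Fermat witness: 1207 is composite.

973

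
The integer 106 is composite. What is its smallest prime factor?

2

106 is even: 2 divides it.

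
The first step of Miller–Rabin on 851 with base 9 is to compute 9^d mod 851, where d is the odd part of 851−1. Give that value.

303

851 − 1 = 850 = 2^1 · 425, so d = 425.
9^1 ≡ 9 (mod 851)
9^2 ≡ 9^2 = 81 ≡ 81 (mod 851)
9^4 ≡ 81^2 = 6561 ≡ 604 (mod 851)
9^8 ≡ 604^2 = 364816 ≡ 588 (mod 851)
9^16 ≡ 588^2 = 345744 ≡ 238 (mod 851)
9^32 ≡ 238^2 = 56644 ≡ 478 (mod 851)
9^64 ≡ 478^2 = 228484 ≡ 416 (mod 851)
9^128 ≡ 416^2 = 173056 ≡ 303 (mod 851)
9^256 ≡ 303^2 = 91809 ≡ 752 (mod 851)
425 = 256 + 128 + 32 + 8 + 1 in binary powers of 2.
So 9^425 ≡ 752 · 303 · 478 · 588 · 9 ≡ 303 (mod 851).
Squaring chain: 303; never reaches −1, so base 9 is a Miller–Rabin witness that 851 is composite.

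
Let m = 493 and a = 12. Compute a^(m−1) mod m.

378

12^1 ≡ 12 (mod 493)
12^2 ≡ 12^2 = 144 ≡ 144 (mod 493)
12^4 ≡ 144^2 = 20736 ≡ 30 (mod 493)
12^8 ≡ 30^2 = 900 ≡ 407 (mod 493)
12^16 ≡ 407^2 = 165649 ≡ 1 (mod 493)
12^32 ≡ 1^2 = 1 ≡ 1 (mod 493)
12^64 ≡ 1^2 = 1 ≡ 1 (mod 493)
12^128 ≡ 1^2 = 1 ≡ 1 (mod 493)
12^256 ≡ 1^2 = 1 ≡ 1 (mod 493)
492 = 256 + 128 + 64 + 32 + 8 + 4 in binary powers of 2.
So 12^492 ≡ 1 · 1 · 1 · 1 · 407 · 30 ≡ 378 (mod 493).
Since 378 ≠ 1, base 12 is a Fermat witness: 493 is composite.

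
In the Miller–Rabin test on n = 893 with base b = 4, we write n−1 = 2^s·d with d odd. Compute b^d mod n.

893 − 1 = 892 = 2^2 · 223, so d = 223.
4^1 ≡ 4 (mod 893)
4^2 ≡ 4^2 = 16 ≡ 16 (mod 893)
4^4 ≡ 16^2 = 256 ≡ 256 (mod 893)
4^8 ≡ 256^2 = 65536 ≡ 347 (mod 893)
4^16 ≡ 347^2 = 120409 ≡ 747 (mod 893)
4^32 ≡ 747^2 = 558009 ≡ 777 (mod 893)
4^64 ≡ 777^2 = 603729 ≡ 61 (mod 893)
4^128 ≡ 61^2 = 3721 ≡ 149 (mod 893)
223 = 128 + 64 + 16 + 8 + 4 + 2 + 1 in binary powers of 2.
So 4^223 ≡ 149 · 61 · 747 · 347 · 256 · 16 · 4 ≡ 747 (mod 893).
Squaring chain: 747 → 777; never reaches −1, so base 4 is a Miller–Rabin witness that 893 is composite.

747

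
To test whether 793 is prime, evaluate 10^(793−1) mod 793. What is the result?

10^1 ≡ 10 (mod 793)
10^2 ≡ 10^2 = 100 ≡ 100 (mod 793)
10^4 ≡ 100^2 = 10000 ≡ 484 (mod 793)
10^8 ≡ 484^2 = 234256 ≡ 321 (mod 793)
10^16 ≡ 321^2 = 103041 ≡ 744 (mod 793)
10^32 ≡ 744^2 = 553536 ≡ 22 (mod 793)
10^64 ≡ 22^2 = 484 ≡ 484 (mod 793)
10^128 ≡ 484^2 = 234256 ≡ 321 (mod 793)
10^256 ≡ 321^2 = 103041 ≡ 744 (mod 793)
10^512 ≡ 744^2 = 553536 ≡ 22 (mod 793)
792 = 512 + 256 + 16 + 8 in binary powers of 2.
So 10^792 ≡ 22 · 744 · 744 · 321 ≡ 729 (mod 793).
Since 729 ≠ 1, base 10 is a Fermat witness: 793 is composite.

729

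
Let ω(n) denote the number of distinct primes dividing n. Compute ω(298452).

298452 = 2^2 · 74613
74613 = 3 · 24871
24871 = 7 · 3553
3553 = 11 · 323
323 = 17 · 19
298452 = 2^2 · 3 · 7 · 11 · 17 · 19, which has 6 distinct prime factors.

6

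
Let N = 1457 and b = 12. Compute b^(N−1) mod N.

12^1 ≡ 12 (mod 1457)
12^2 ≡ 12^2 = 144 ≡ 144 (mod 1457)
12^4 ≡ 144^2 = 20736 ≡ 338 (mod 1457)
12^8 ≡ 338^2 = 114244 ≡ 598 (mod 1457)
12^16 ≡ 598^2 = 357604 ≡ 639 (mod 1457)
12^32 ≡ 639^2 = 408321 ≡ 361 (mod 1457)
12^64 ≡ 361^2 = 130321 ≡ 648 (mod 1457)
12^128 ≡ 648^2 = 419904 ≡ 288 (mod 1457)
12^256 ≡ 288^2 = 82944 ≡ 1352 (mod 1457)
12^512 ≡ 1352^2 = 1827904 ≡ 826 (mod 1457)
12^1024 ≡ 826^2 = 682276 ≡ 400 (mod 1457)
1456 = 1024 + 256 + 128 + 32 + 16 in binary powers of 2.
So 12^1456 ≡ 400 · 1352 · 288 · 361 · 639 ≡ 794 (mod 1457).
Since 794 ≠ 1, base 12 is a Fermat witness: 1457 is composite.

794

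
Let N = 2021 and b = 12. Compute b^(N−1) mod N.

397

12^1 ≡ 12 (mod 2021)
12^2 ≡ 12^2 = 144 ≡ 144 (mod 2021)
12^4 ≡ 144^2 = 20736 ≡ 526 (mod 2021)
12^8 ≡ 526^2 = 276676 ≡ 1820 (mod 2021)
12^16 ≡ 1820^2 = 3312400 ≡ 2002 (mod 2021)
12^32 ≡ 2002^2 = 4008004 ≡ 361 (mod 2021)
12^64 ≡ 361^2 = 130321 ≡ 977 (mod 2021)
12^128 ≡ 977^2 = 954529 ≡ 617 (mod 2021)
12^256 ≡ 617^2 = 380689 ≡ 741 (mod 2021)
12^512 ≡ 741^2 = 549081 ≡ 1390 (mod 2021)
12^1024 ≡ 1390^2 = 1932100 ≡ 24 (mod 2021)
2020 = 1024 + 512 + 256 + 128 + 64 + 32 + 4 in binary powers of 2.
So 12^2020 ≡ 24 · 1390 · 741 · 617 · 977 · 361 · 526 ≡ 397 (mod 2021).
Since 397 ≠ 1, base 12 is a Fermat witness: 2021 is composite.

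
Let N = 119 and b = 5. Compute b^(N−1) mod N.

5^1 ≡ 5 (mod 119)
5^2 ≡ 5^2 = 25 ≡ 25 (mod 119)
5^4 ≡ 25^2 = 625 ≡ 30 (mod 119)
5^8 ≡ 30^2 = 900 ≡ 67 (mod 119)
5^16 ≡ 67^2 = 4489 ≡ 86 (mod 119)
5^32 ≡ 86^2 = 7396 ≡ 18 (mod 119)
5^64 ≡ 18^2 = 324 ≡ 86 (mod 119)
118 = 64 + 32 + 16 + 4 + 2 in binary powers of 2.
So 5^118 ≡ 86 · 18 · 86 · 30 · 25 ≡ 2 (mod 119).
Since 2 ≠ 1, base 5 is a Fermat witness: 119 is composite.

2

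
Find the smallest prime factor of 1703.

13

1703 is odd.
Digit sum 11, not divisible by 3.
Ends in 3: not divisible by 5.
7: 1703 = 7·243 + 2
11: 1703 = 11·154 + 9
13: 1703 = 13·131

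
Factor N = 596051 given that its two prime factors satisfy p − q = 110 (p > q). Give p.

829

Since p = q + 110, we have 596051 = q(q + 110), so q² + 110q − 596051 = 0.
Discriminant: 110² + 4·596051 = 12100 + 2384204 = 2396304; √2396304 = 1548.
q = (−110 + 1548)/2 = 719, and p = q + 110 = 829.
Check: 719 · 829 = 596051.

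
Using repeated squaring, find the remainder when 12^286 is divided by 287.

282

12^1 ≡ 12 (mod 287)
12^2 ≡ 12^2 = 144 ≡ 144 (mod 287)
12^4 ≡ 144^2 = 20736 ≡ 72 (mod 287)
12^8 ≡ 72^2 = 5184 ≡ 18 (mod 287)
12^16 ≡ 18^2 = 324 ≡ 37 (mod 287)
12^32 ≡ 37^2 = 1369 ≡ 221 (mod 287)
12^64 ≡ 221^2 = 48841 ≡ 51 (mod 287)
12^128 ≡ 51^2 = 2601 ≡ 18 (mod 287)
12^256 ≡ 18^2 = 324 ≡ 37 (mod 287)
286 = 256 + 16 + 8 + 4 + 2 in binary powers of 2.
So 12^286 ≡ 37 · 37 · 18 · 72 · 144 ≡ 282 (mod 287).
Since 282 ≠ 1, base 12 is a Fermat witness: 287 is composite.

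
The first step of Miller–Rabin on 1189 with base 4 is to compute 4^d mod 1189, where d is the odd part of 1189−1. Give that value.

1050

1189 − 1 = 1188 = 2^2 · 297, so d = 297.
4^1 ≡ 4 (mod 1189)
4^2 ≡ 4^2 = 16 ≡ 16 (mod 1189)
4^4 ≡ 16^2 = 256 ≡ 256 (mod 1189)
4^8 ≡ 256^2 = 65536 ≡ 141 (mod 1189)
4^16 ≡ 141^2 = 19881 ≡ 857 (mod 1189)
4^32 ≡ 857^2 = 734449 ≡ 836 (mod 1189)
4^64 ≡ 836^2 = 698896 ≡ 953 (mod 1189)
4^128 ≡ 953^2 = 908209 ≡ 1002 (mod 1189)
4^256 ≡ 1002^2 = 1004004 ≡ 488 (mod 1189)
297 = 256 + 32 + 8 + 1 in binary powers of 2.
So 4^297 ≡ 488 · 836 · 141 · 4 ≡ 1050 (mod 1189).
Squaring chain: 1050 → 297; never reaches −1, so base 4 is a Miller–Rabin witness that 1189 is composite.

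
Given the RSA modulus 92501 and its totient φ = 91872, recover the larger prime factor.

397

φ(n) = (p−1)(q−1) = n − (p+q) + 1, so p + q = 92501 − 91872 + 1 = 630.
p and q are the roots of t² − 630t + 92501 = 0.
Discriminant: 630² − 4·92501 = 396900 − 370004 = 26896; √26896 = 164.
q = (630 − 164)/2 = 233, p = (630 + 164)/2 = 397.
Check: 233 · 397 = 92501.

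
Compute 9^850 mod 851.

9^1 ≡ 9 (mod 851)
9^2 ≡ 9^2 = 81 ≡ 81 (mod 851)
9^4 ≡ 81^2 = 6561 ≡ 604 (mod 851)
9^8 ≡ 604^2 = 364816 ≡ 588 (mod 851)
9^16 ≡ 588^2 = 345744 ≡ 238 (mod 851)
9^32 ≡ 238^2 = 56644 ≡ 478 (mod 851)
9^64 ≡ 478^2 = 228484 ≡ 416 (mod 851)
9^128 ≡ 416^2 = 173056 ≡ 303 (mod 851)
9^256 ≡ 303^2 = 91809 ≡ 752 (mod 851)
9^512 ≡ 752^2 = 565504 ≡ 440 (mod 851)
850 = 512 + 256 + 64 + 16 + 2 in binary powers of 2.
So 9^850 ≡ 440 · 752 · 416 · 238 · 81 ≡ 752 (mod 851).
Since 752 ≠ 1, base 9 is a Fermat witness: 851 is composite.

752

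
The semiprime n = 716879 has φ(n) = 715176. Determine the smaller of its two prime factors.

φ(n) = (p−1)(q−1) = n − (p+q) + 1, so p + q = 716879 − 715176 + 1 = 1704.
p and q are the roots of t² − 1704t + 716879 = 0.
Discriminant: 1704² − 4·716879 = 2903616 − 2867516 = 36100; √36100 = 190.
q = (1704 − 190)/2 = 757, p = (1704 + 190)/2 = 947.
Check: 757 · 947 = 716879.

757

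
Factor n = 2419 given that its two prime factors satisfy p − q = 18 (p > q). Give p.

Since p = q + 18, we have 2419 = q(q + 18), so q² + 18q − 2419 = 0.
Discriminant: 18² + 4·2419 = 324 + 9676 = 10000; √10000 = 100.
q = (−18 + 100)/2 = 41, and p = q + 18 = 59.
Check: 41 · 59 = 2419.

59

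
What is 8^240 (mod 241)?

1

8^1 ≡ 8 (mod 241)
8^2 ≡ 8^2 = 64 ≡ 64 (mod 241)
8^4 ≡ 64^2 = 4096 ≡ 240 (mod 241)
8^8 ≡ 240^2 = 57600 ≡ 1 (mod 241)
8^16 ≡ 1^2 = 1 ≡ 1 (mod 241)
8^32 ≡ 1^2 = 1 ≡ 1 (mod 241)
8^64 ≡ 1^2 = 1 ≡ 1 (mod 241)
8^128 ≡ 1^2 = 1 ≡ 1 (mod 241)
240 = 128 + 64 + 32 + 16 in binary powers of 2.
So 8^240 ≡ 1 · 1 · 1 · 1 ≡ 1 (mod 241).
Since the result is 1, base 8 gives no evidence that 241 is composite.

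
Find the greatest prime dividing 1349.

1349 = 19 · 71
71 is prime.
So 1349 = 19 · 71; the largest prime factor is 71.

71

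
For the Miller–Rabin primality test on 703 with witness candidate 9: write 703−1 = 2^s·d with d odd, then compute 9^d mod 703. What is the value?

703 − 1 = 702 = 2^1 · 351, so d = 351.
9^1 ≡ 9 (mod 703)
9^2 ≡ 9^2 = 81 ≡ 81 (mod 703)
9^4 ≡ 81^2 = 6561 ≡ 234 (mod 703)
9^8 ≡ 234^2 = 54756 ≡ 625 (mod 703)
9^16 ≡ 625^2 = 390625 ≡ 460 (mod 703)
9^32 ≡ 460^2 = 211600 ≡ 700 (mod 703)
9^64 ≡ 700^2 = 490000 ≡ 9 (mod 703)
9^128 ≡ 9^2 = 81 ≡ 81 (mod 703)
9^256 ≡ 81^2 = 6561 ≡ 234 (mod 703)
351 = 256 + 64 + 16 + 8 + 4 + 2 + 1 in binary powers of 2.
So 9^351 ≡ 234 · 9 · 460 · 625 · 234 · 81 · 9 ≡ 1 (mod 703).
Since 9^d ≡ 1 (mod 703), base 9 does not prove 703 composite.

1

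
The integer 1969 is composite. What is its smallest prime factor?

1969 is odd.
Digit sum 25, not divisible by 3.
Ends in 9: not divisible by 5.
7: 1969 = 7·281 + 2
11: 1969 = 11·179

11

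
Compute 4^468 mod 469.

344

4^1 ≡ 4 (mod 469)
4^2 ≡ 4^2 = 16 ≡ 16 (mod 469)
4^4 ≡ 16^2 = 256 ≡ 256 (mod 469)
4^8 ≡ 256^2 = 65536 ≡ 345 (mod 469)
4^16 ≡ 345^2 = 119025 ≡ 368 (mod 469)
4^32 ≡ 368^2 = 135424 ≡ 352 (mod 469)
4^64 ≡ 352^2 = 123904 ≡ 88 (mod 469)
4^128 ≡ 88^2 = 7744 ≡ 240 (mod 469)
4^256 ≡ 240^2 = 57600 ≡ 382 (mod 469)
468 = 256 + 128 + 64 + 16 + 4 in binary powers of 2.
So 4^468 ≡ 382 · 240 · 88 · 368 · 256 ≡ 344 (mod 469).
Since 344 ≠ 1, base 4 is a Fermat witness: 469 is composite.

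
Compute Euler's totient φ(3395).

Factor: 3395 = 5 · 7 · 97.
φ(3395) = (5−1) · (7−1) · (97−1) = 4 · 6 · 96 = 2304.

2304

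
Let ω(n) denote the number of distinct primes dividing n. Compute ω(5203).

2

5203 = 11^2 · 43
5203 = 11^2 · 43, which has 2 distinct prime factors.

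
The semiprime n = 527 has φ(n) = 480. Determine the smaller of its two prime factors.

17

φ(n) = (p−1)(q−1) = n − (p+q) + 1, so p + q = 527 − 480 + 1 = 48.
p and q are the roots of t² − 48t + 527 = 0.
Discriminant: 48² − 4·527 = 2304 − 2108 = 196; √196 = 14.
q = (48 − 14)/2 = 17, p = (48 + 14)/2 = 31.
Check: 17 · 31 = 527.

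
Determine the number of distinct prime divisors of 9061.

3

9061 = 13 · 697
697 = 17 · 41
9061 = 13 · 17 · 41, which has 3 distinct prime factors.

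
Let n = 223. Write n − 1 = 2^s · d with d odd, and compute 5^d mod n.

223 − 1 = 222 = 2^1 · 111, so d = 111.
5^1 ≡ 5 (mod 223)
5^2 ≡ 5^2 = 25 ≡ 25 (mod 223)
5^4 ≡ 25^2 = 625 ≡ 179 (mod 223)
5^8 ≡ 179^2 = 32041 ≡ 152 (mod 223)
5^16 ≡ 152^2 = 23104 ≡ 135 (mod 223)
5^32 ≡ 135^2 = 18225 ≡ 162 (mod 223)
5^64 ≡ 162^2 = 26244 ≡ 153 (mod 223)
111 = 64 + 32 + 8 + 4 + 2 + 1 in binary powers of 2.
So 5^111 ≡ 153 · 162 · 152 · 179 · 25 · 5 ≡ 222 (mod 223).
Since 5^d ≡ 222 (mod 223), base 5 does not prove 223 composite.

222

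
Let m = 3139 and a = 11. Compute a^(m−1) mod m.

1755

11^1 ≡ 11 (mod 3139)
11^2 ≡ 11^2 = 121 ≡ 121 (mod 3139)
11^4 ≡ 121^2 = 14641 ≡ 2085 (mod 3139)
11^8 ≡ 2085^2 = 4347225 ≡ 2849 (mod 3139)
11^16 ≡ 2849^2 = 8116801 ≡ 2486 (mod 3139)
11^32 ≡ 2486^2 = 6180196 ≡ 2644 (mod 3139)
11^64 ≡ 2644^2 = 6990736 ≡ 183 (mod 3139)
11^128 ≡ 183^2 = 33489 ≡ 2099 (mod 3139)
11^256 ≡ 2099^2 = 4405801 ≡ 1784 (mod 3139)
11^512 ≡ 1784^2 = 3182656 ≡ 2849 (mod 3139)
11^1024 ≡ 2849^2 = 8116801 ≡ 2486 (mod 3139)
11^2048 ≡ 2486^2 = 6180196 ≡ 2644 (mod 3139)
3138 = 2048 + 1024 + 64 + 2 in binary powers of 2.
So 11^3138 ≡ 2644 · 2486 · 183 · 121 ≡ 1755 (mod 3139).
Since 1755 ≠ 1, base 11 is a Fermat witness: 3139 is composite.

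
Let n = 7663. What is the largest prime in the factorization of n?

97

7663 = 79 · 97
97 is prime.
So 7663 = 79 · 97; the largest prime factor is 97.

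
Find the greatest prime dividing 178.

89

178 = 2 · 89
89 is prime.
So 178 = 2 · 89; the largest prime factor is 89.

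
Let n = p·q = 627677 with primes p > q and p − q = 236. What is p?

Since p = q + 236, we have 627677 = q(q + 236), so q² + 236q − 627677 = 0.
Discriminant: 236² + 4·627677 = 55696 + 2510708 = 2566404; √2566404 = 1602.
q = (−236 + 1602)/2 = 683, and p = q + 236 = 919.
Check: 683 · 919 = 627677.

919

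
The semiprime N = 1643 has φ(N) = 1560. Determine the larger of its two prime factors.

53

φ(n) = (p−1)(q−1) = n − (p+q) + 1, so p + q = 1643 − 1560 + 1 = 84.
p and q are the roots of t² − 84t + 1643 = 0.
Discriminant: 84² − 4·1643 = 7056 − 6572 = 484; √484 = 22.
q = (84 − 22)/2 = 31, p = (84 + 22)/2 = 53.
Check: 31 · 53 = 1643.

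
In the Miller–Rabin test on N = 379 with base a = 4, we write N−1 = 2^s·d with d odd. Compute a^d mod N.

379 − 1 = 378 = 2^1 · 189, so d = 189.
4^1 ≡ 4 (mod 379)
4^2 ≡ 4^2 = 16 ≡ 16 (mod 379)
4^4 ≡ 16^2 = 256 ≡ 256 (mod 379)
4^8 ≡ 256^2 = 65536 ≡ 348 (mod 379)
4^16 ≡ 348^2 = 121104 ≡ 203 (mod 379)
4^32 ≡ 203^2 = 41209 ≡ 277 (mod 379)
4^64 ≡ 277^2 = 76729 ≡ 171 (mod 379)
4^128 ≡ 171^2 = 29241 ≡ 58 (mod 379)
189 = 128 + 32 + 16 + 8 + 4 + 1 in binary powers of 2.
So 4^189 ≡ 58 · 277 · 203 · 348 · 256 · 4 ≡ 1 (mod 379).
Since 4^d ≡ 1 (mod 379), base 4 does not prove 379 composite.

1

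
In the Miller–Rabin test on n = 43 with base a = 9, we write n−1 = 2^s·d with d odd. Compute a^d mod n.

43 − 1 = 42 = 2^1 · 21, so d = 21.
9^1 ≡ 9 (mod 43)
9^2 ≡ 9^2 = 81 ≡ 38 (mod 43)
9^4 ≡ 38^2 = 1444 ≡ 25 (mod 43)
9^8 ≡ 25^2 = 625 ≡ 23 (mod 43)
9^16 ≡ 23^2 = 529 ≡ 13 (mod 43)
21 = 16 + 4 + 1 in binary powers of 2.
So 9^21 ≡ 13 · 25 · 9 ≡ 1 (mod 43).
Since 9^d ≡ 1 (mod 43), base 9 does not prove 43 composite.

1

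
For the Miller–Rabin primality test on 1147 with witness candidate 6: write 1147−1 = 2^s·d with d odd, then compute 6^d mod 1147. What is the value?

1147 − 1 = 1146 = 2^1 · 573, so d = 573.
6^1 ≡ 6 (mod 1147)
6^2 ≡ 6^2 = 36 ≡ 36 (mod 1147)
6^4 ≡ 36^2 = 1296 ≡ 149 (mod 1147)
6^8 ≡ 149^2 = 22201 ≡ 408 (mod 1147)
6^16 ≡ 408^2 = 166464 ≡ 149 (mod 1147)
6^32 ≡ 149^2 = 22201 ≡ 408 (mod 1147)
6^64 ≡ 408^2 = 166464 ≡ 149 (mod 1147)
6^128 ≡ 149^2 = 22201 ≡ 408 (mod 1147)
6^256 ≡ 408^2 = 166464 ≡ 149 (mod 1147)
6^512 ≡ 149^2 = 22201 ≡ 408 (mod 1147)
573 = 512 + 32 + 16 + 8 + 4 + 1 in binary powers of 2.
So 6^573 ≡ 408 · 408 · 149 · 408 · 149 · 6 ≡ 154 (mod 1147).
Squaring chain: 154; never reaches −1, so base 6 is a Miller–Rabin witness that 1147 is composite.

154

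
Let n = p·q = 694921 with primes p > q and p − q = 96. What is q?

787

Since p = q + 96, we have 694921 = q(q + 96), so q² + 96q − 694921 = 0.
Discriminant: 96² + 4·694921 = 9216 + 2779684 = 2788900; √2788900 = 1670.
q = (−96 + 1670)/2 = 787, and p = q + 96 = 883.
Check: 787 · 883 = 694921.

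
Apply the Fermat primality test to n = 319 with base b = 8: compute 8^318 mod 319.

236

8^1 ≡ 8 (mod 319)
8^2 ≡ 8^2 = 64 ≡ 64 (mod 319)
8^4 ≡ 64^2 = 4096 ≡ 268 (mod 319)
8^8 ≡ 268^2 = 71824 ≡ 49 (mod 319)
8^16 ≡ 49^2 = 2401 ≡ 168 (mod 319)
8^32 ≡ 168^2 = 28224 ≡ 152 (mod 319)
8^64 ≡ 152^2 = 23104 ≡ 136 (mod 319)
8^128 ≡ 136^2 = 18496 ≡ 313 (mod 319)
8^256 ≡ 313^2 = 97969 ≡ 36 (mod 319)
318 = 256 + 32 + 16 + 8 + 4 + 2 in binary powers of 2.
So 8^318 ≡ 36 · 152 · 168 · 49 · 268 · 64 ≡ 236 (mod 319).
Since 236 ≠ 1, base 8 is a Fermat witness: 319 is composite.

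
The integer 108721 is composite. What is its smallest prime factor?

108721 is odd.
Digit sum 19, not divisible by 3.
Ends in 1: not divisible by 5.
7: 108721 = 7·15531 + 4
11: 108721 = 11·9883 + 8
13: 108721 = 13·8363 + 2
17: 108721 = 17·6395 + 6
19: 108721 = 19·5722 + 3
23: 108721 = 23·4727

23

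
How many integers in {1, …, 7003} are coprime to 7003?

6808

Factor: 7003 = 47 · 149.
φ(7003) = (47−1) · (149−1) = 46 · 148 = 6808.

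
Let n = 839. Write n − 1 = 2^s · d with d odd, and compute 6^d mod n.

1

839 − 1 = 838 = 2^1 · 419, so d = 419.
6^1 ≡ 6 (mod 839)
6^2 ≡ 6^2 = 36 ≡ 36 (mod 839)
6^4 ≡ 36^2 = 1296 ≡ 457 (mod 839)
6^8 ≡ 457^2 = 208849 ≡ 777 (mod 839)
6^16 ≡ 777^2 = 603729 ≡ 488 (mod 839)
6^32 ≡ 488^2 = 238144 ≡ 707 (mod 839)
6^64 ≡ 707^2 = 499849 ≡ 644 (mod 839)
6^128 ≡ 644^2 = 414736 ≡ 270 (mod 839)
6^256 ≡ 270^2 = 72900 ≡ 746 (mod 839)
419 = 256 + 128 + 32 + 2 + 1 in binary powers of 2.
So 6^419 ≡ 746 · 270 · 707 · 36 · 6 ≡ 1 (mod 839).
Since 6^d ≡ 1 (mod 839), base 6 does not prove 839 composite.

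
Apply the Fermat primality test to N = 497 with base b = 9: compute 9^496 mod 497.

9^1 ≡ 9 (mod 497)
9^2 ≡ 9^2 = 81 ≡ 81 (mod 497)
9^4 ≡ 81^2 = 6561 ≡ 100 (mod 497)
9^8 ≡ 100^2 = 10000 ≡ 60 (mod 497)
9^16 ≡ 60^2 = 3600 ≡ 121 (mod 497)
9^32 ≡ 121^2 = 14641 ≡ 228 (mod 497)
9^64 ≡ 228^2 = 51984 ≡ 296 (mod 497)
9^128 ≡ 296^2 = 87616 ≡ 144 (mod 497)
9^256 ≡ 144^2 = 20736 ≡ 359 (mod 497)
496 = 256 + 128 + 64 + 32 + 16 in binary powers of 2.
So 9^496 ≡ 359 · 144 · 296 · 228 · 121 ≡ 219 (mod 497).
Since 219 ≠ 1, base 9 is a Fermat witness: 497 is composite.

219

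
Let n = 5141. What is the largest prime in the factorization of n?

97

5141 = 53 · 97
97 is prime.
So 5141 = 53 · 97; the largest prime factor is 97.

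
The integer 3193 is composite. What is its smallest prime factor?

3193 is odd.
Digit sum 16, not divisible by 3.
Ends in 3: not divisible by 5.
7: 3193 = 7·456 + 1
11: 3193 = 11·290 + 3
13: 3193 = 13·245 + 8
17: 3193 = 17·187 + 14
19: 3193 = 19·168 + 1
23: 3193 = 23·138 + 19
29: 3193 = 29·110 + 3
31: 3193 = 31·103

31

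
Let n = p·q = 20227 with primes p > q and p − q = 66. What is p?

179

Since p = q + 66, we have 20227 = q(q + 66), so q² + 66q − 20227 = 0.
Discriminant: 66² + 4·20227 = 4356 + 80908 = 85264; √85264 = 292.
q = (−66 + 292)/2 = 113, and p = q + 66 = 179.
Check: 113 · 179 = 20227.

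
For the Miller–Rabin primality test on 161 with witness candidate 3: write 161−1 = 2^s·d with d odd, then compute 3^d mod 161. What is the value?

82

161 − 1 = 160 = 2^5 · 5, so d = 5.
3^1 ≡ 3 (mod 161)
3^2 ≡ 3^2 = 9 ≡ 9 (mod 161)
3^4 ≡ 9^2 = 81 ≡ 81 (mod 161)
5 = 4 + 1 in binary powers of 2.
So 3^5 ≡ 81 · 3 ≡ 82 (mod 161).
Squaring chain: 82 → 123 → 156 → 25 → 142; never reaches −1, so base 3 is a Miller–Rabin witness that 161 is composite.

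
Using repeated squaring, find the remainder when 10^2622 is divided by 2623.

735

10^1 ≡ 10 (mod 2623)
10^2 ≡ 10^2 = 100 ≡ 100 (mod 2623)
10^4 ≡ 100^2 = 10000 ≡ 2131 (mod 2623)
10^8 ≡ 2131^2 = 4541161 ≡ 748 (mod 2623)
10^16 ≡ 748^2 = 559504 ≡ 805 (mod 2623)
10^32 ≡ 805^2 = 648025 ≡ 144 (mod 2623)
10^64 ≡ 144^2 = 20736 ≡ 2375 (mod 2623)
10^128 ≡ 2375^2 = 5640625 ≡ 1175 (mod 2623)
10^256 ≡ 1175^2 = 1380625 ≡ 927 (mod 2623)
10^512 ≡ 927^2 = 859329 ≡ 1608 (mod 2623)
10^1024 ≡ 1608^2 = 2585664 ≡ 2009 (mod 2623)
10^2048 ≡ 2009^2 = 4036081 ≡ 1907 (mod 2623)
2622 = 2048 + 512 + 32 + 16 + 8 + 4 + 2 in binary powers of 2.
So 10^2622 ≡ 1907 · 1608 · 144 · 805 · 748 · 2131 · 100 ≡ 735 (mod 2623).
Since 735 ≠ 1, base 10 is a Fermat witness: 2623 is composite.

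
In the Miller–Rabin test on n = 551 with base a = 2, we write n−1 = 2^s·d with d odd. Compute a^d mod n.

184

551 − 1 = 550 = 2^1 · 275, so d = 275.
2^1 ≡ 2 (mod 551)
2^2 ≡ 2^2 = 4 ≡ 4 (mod 551)
2^4 ≡ 4^2 = 16 ≡ 16 (mod 551)
2^8 ≡ 16^2 = 256 ≡ 256 (mod 551)
2^16 ≡ 256^2 = 65536 ≡ 518 (mod 551)
2^32 ≡ 518^2 = 268324 ≡ 538 (mod 551)
2^64 ≡ 538^2 = 289444 ≡ 169 (mod 551)
2^128 ≡ 169^2 = 28561 ≡ 460 (mod 551)
2^256 ≡ 460^2 = 211600 ≡ 16 (mod 551)
275 = 256 + 16 + 2 + 1 in binary powers of 2.
So 2^275 ≡ 16 · 518 · 4 · 2 ≡ 184 (mod 551).
Squaring chain: 184; never reaches −1, so base 2 is a Miller–Rabin witness that 551 is composite.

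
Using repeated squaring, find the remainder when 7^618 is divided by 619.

7^1 ≡ 7 (mod 619)
7^2 ≡ 7^2 = 49 ≡ 49 (mod 619)
7^4 ≡ 49^2 = 2401 ≡ 544 (mod 619)
7^8 ≡ 544^2 = 295936 ≡ 54 (mod 619)
7^16 ≡ 54^2 = 2916 ≡ 440 (mod 619)
7^32 ≡ 440^2 = 193600 ≡ 472 (mod 619)
7^64 ≡ 472^2 = 222784 ≡ 563 (mod 619)
7^128 ≡ 563^2 = 316969 ≡ 41 (mod 619)
7^256 ≡ 41^2 = 1681 ≡ 443 (mod 619)
7^512 ≡ 443^2 = 196249 ≡ 26 (mod 619)
618 = 512 + 64 + 32 + 8 + 2 in binary powers of 2.
So 7^618 ≡ 26 · 563 · 472 · 54 · 49 ≡ 1 (mod 619).
Since the result is 1, base 7 gives no evidence that 619 is composite.

1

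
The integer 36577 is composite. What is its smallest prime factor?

36577 is odd.
Digit sum 28, not divisible by 3.
Ends in 7: not divisible by 5.
7: 36577 = 7·5225 + 2
11: 36577 = 11·3325 + 2
13: 36577 = 13·2813 + 8
17: 36577 = 17·2151 + 10
19: 36577 = 19·1925 + 2
23: 36577 = 23·1590 + 7
29: 36577 = 29·1261 + 8
31: 36577 = 31·1179 + 28
37: 36577 = 37·988 + 21
41: 36577 = 41·892 + 5
43: 36577 = 43·850 + 27
47: 36577 = 47·778 + 11
53: 36577 = 53·690 + 7
59: 36577 = 59·619 + 56
61: 36577 = 61·599 + 38
67: 36577 = 67·545 + 62
71: 36577 = 71·515 + 12
73: 36577 = 73·501 + 4
79: 36577 = 79·463

79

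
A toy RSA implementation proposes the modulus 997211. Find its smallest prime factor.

997211 is odd.
Digit sum 29, not divisible by 3.
Ends in 1: not divisible by 5.
7: 997211 = 7·142458 + 5
11: 997211 = 11·90655 + 6
13: 997211 = 13·76708 + 7
17: 997211 = 17·58659 + 8
19: 997211 = 19·52484 + 15
23: 997211 = 23·43357

23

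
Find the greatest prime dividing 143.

143 = 11 · 13
13 is prime.
So 143 = 11 · 13; the largest prime factor is 13.

13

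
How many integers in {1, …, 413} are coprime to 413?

348

Factor: 413 = 7 · 59.
φ(413) = (7−1) · (59−1) = 6 · 58 = 348.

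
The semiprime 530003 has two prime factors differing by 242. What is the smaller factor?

617

Since p = q + 242, we have 530003 = q(q + 242), so q² + 242q − 530003 = 0.
Discriminant: 242² + 4·530003 = 58564 + 2120012 = 2178576; √2178576 = 1476.
q = (−242 + 1476)/2 = 617, and p = q + 242 = 859.
Check: 617 · 859 = 530003.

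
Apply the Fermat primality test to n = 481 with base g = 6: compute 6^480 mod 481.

1

6^1 ≡ 6 (mod 481)
6^2 ≡ 6^2 = 36 ≡ 36 (mod 481)
6^4 ≡ 36^2 = 1296 ≡ 334 (mod 481)
6^8 ≡ 334^2 = 111556 ≡ 445 (mod 481)
6^16 ≡ 445^2 = 198025 ≡ 334 (mod 481)
6^32 ≡ 334^2 = 111556 ≡ 445 (mod 481)
6^64 ≡ 445^2 = 198025 ≡ 334 (mod 481)
6^128 ≡ 334^2 = 111556 ≡ 445 (mod 481)
6^256 ≡ 445^2 = 198025 ≡ 334 (mod 481)
480 = 256 + 128 + 64 + 32 in binary powers of 2.
So 6^480 ≡ 334 · 445 · 334 · 445 ≡ 1 (mod 481).
Since the result is 1, base 6 gives no evidence that 481 is composite.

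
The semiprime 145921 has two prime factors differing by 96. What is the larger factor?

433

Since p = q + 96, we have 145921 = q(q + 96), so q² + 96q − 145921 = 0.
Discriminant: 96² + 4·145921 = 9216 + 583684 = 592900; √592900 = 770.
q = (−96 + 770)/2 = 337, and p = q + 96 = 433.
Check: 337 · 433 = 145921.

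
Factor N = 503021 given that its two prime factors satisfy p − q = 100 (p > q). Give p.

Since p = q + 100, we have 503021 = q(q + 100), so q² + 100q − 503021 = 0.
Discriminant: 100² + 4·503021 = 10000 + 2012084 = 2022084; √2022084 = 1422.
q = (−100 + 1422)/2 = 661, and p = q + 100 = 761.
Check: 661 · 761 = 503021.

761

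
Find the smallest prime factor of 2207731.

2207731 is odd.
Digit sum 22, not divisible by 3.
Ends in 1: not divisible by 5.
7: 2207731 = 7·315390 + 1
11: 2207731 = 11·200702 + 9
13: 2207731 = 13·169825 + 6
17: 2207731 = 17·129866 + 9
19: 2207731 = 19·116196 + 7
23: 2207731 = 23·95988 + 7
29: 2207731 = 29·76128 + 19
31: 2207731 = 31·71217 + 4
37: 2207731 = 37·59668 + 15
41: 2207731 = 41·53847 + 4
43: 2207731 = 43·51342 + 25
47: 2207731 = 47·46973

47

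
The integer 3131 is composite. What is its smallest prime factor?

3131 is odd.
Digit sum 8, not divisible by 3.
Ends in 1: not divisible by 5.
7: 3131 = 7·447 + 2
11: 3131 = 11·284 + 7
13: 3131 = 13·240 + 11
17: 3131 = 17·184 + 3
19: 3131 = 19·164 + 15
23: 3131 = 23·136 + 3
29: 3131 = 29·107 + 28
31: 3131 = 31·101

31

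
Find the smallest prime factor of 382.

382 is even: 2 divides it.

2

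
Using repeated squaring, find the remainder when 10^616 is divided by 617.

10^1 ≡ 10 (mod 617)
10^2 ≡ 10^2 = 100 ≡ 100 (mod 617)
10^4 ≡ 100^2 = 10000 ≡ 128 (mod 617)
10^8 ≡ 128^2 = 16384 ≡ 342 (mod 617)
10^16 ≡ 342^2 = 116964 ≡ 351 (mod 617)
10^32 ≡ 351^2 = 123201 ≡ 418 (mod 617)
10^64 ≡ 418^2 = 174724 ≡ 113 (mod 617)
10^128 ≡ 113^2 = 12769 ≡ 429 (mod 617)
10^256 ≡ 429^2 = 184041 ≡ 175 (mod 617)
10^512 ≡ 175^2 = 30625 ≡ 392 (mod 617)
616 = 512 + 64 + 32 + 8 in binary powers of 2.
So 10^616 ≡ 392 · 113 · 418 · 342 ≡ 1 (mod 617).
Since the result is 1, base 10 gives no evidence that 617 is composite.

1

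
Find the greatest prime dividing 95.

95 = 5 · 19
19 is prime.
So 95 = 5 · 19; the largest prime factor is 19.

19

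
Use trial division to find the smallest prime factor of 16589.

16589 is odd.
Digit sum 29, not divisible by 3.
Ends in 9: not divisible by 5.
7: 16589 = 7·2369 + 6
11: 16589 = 11·1508 + 1
13: 16589 = 13·1276 + 1
17: 16589 = 17·975 + 14
19: 16589 = 19·873 + 2
23: 16589 = 23·721 + 6
29: 16589 = 29·572 + 1
31: 16589 = 31·535 + 4
37: 16589 = 37·448 + 13
41: 16589 = 41·404 + 25
43: 16589 = 43·385 + 34
47: 16589 = 47·352 + 45
53: 16589 = 53·313

53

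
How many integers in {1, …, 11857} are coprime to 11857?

11620

Factor: 11857 = 71 · 167.
φ(11857) = (71−1) · (167−1) = 70 · 166 = 11620.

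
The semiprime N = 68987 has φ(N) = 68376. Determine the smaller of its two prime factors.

149

φ(n) = (p−1)(q−1) = n − (p+q) + 1, so p + q = 68987 − 68376 + 1 = 612.
p and q are the roots of t² − 612t + 68987 = 0.
Discriminant: 612² − 4·68987 = 374544 − 275948 = 98596; √98596 = 314.
q = (612 − 314)/2 = 149, p = (612 + 314)/2 = 463.
Check: 149 · 463 = 68987.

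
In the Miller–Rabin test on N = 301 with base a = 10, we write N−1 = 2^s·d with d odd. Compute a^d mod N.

279

301 − 1 = 300 = 2^2 · 75, so d = 75.
10^1 ≡ 10 (mod 301)
10^2 ≡ 10^2 = 100 ≡ 100 (mod 301)
10^4 ≡ 100^2 = 10000 ≡ 67 (mod 301)
10^8 ≡ 67^2 = 4489 ≡ 275 (mod 301)
10^16 ≡ 275^2 = 75625 ≡ 74 (mod 301)
10^32 ≡ 74^2 = 5476 ≡ 58 (mod 301)
10^64 ≡ 58^2 = 3364 ≡ 53 (mod 301)
75 = 64 + 8 + 2 + 1 in binary powers of 2.
So 10^75 ≡ 53 · 275 · 100 · 10 ≡ 279 (mod 301).
Squaring chain: 279 → 183; never reaches −1, so base 10 is a Miller–Rabin witness that 301 is composite.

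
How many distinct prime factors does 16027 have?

16027 = 11 · 1457
1457 = 31 · 47
16027 = 11 · 31 · 47, which has 3 distinct prime factors.

3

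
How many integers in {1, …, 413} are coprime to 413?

Factor: 413 = 7 · 59.
φ(413) = (7−1) · (59−1) = 6 · 58 = 348.

348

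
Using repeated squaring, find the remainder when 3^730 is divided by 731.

195

3^1 ≡ 3 (mod 731)
3^2 ≡ 3^2 = 9 ≡ 9 (mod 731)
3^4 ≡ 9^2 = 81 ≡ 81 (mod 731)
3^8 ≡ 81^2 = 6561 ≡ 713 (mod 731)
3^16 ≡ 713^2 = 508369 ≡ 324 (mod 731)
3^32 ≡ 324^2 = 104976 ≡ 443 (mod 731)
3^64 ≡ 443^2 = 196249 ≡ 341 (mod 731)
3^128 ≡ 341^2 = 116281 ≡ 52 (mod 731)
3^256 ≡ 52^2 = 2704 ≡ 511 (mod 731)
3^512 ≡ 511^2 = 261121 ≡ 154 (mod 731)
730 = 512 + 128 + 64 + 16 + 8 + 2 in binary powers of 2.
So 3^730 ≡ 154 · 52 · 341 · 324 · 713 · 9 ≡ 195 (mod 731).
Since 195 ≠ 1, base 3 is a Fermat witness: 731 is composite.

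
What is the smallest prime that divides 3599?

3599 is odd.
Digit sum 26, not divisible by 3.
Ends in 9: not divisible by 5.
7: 3599 = 7·514 + 1
11: 3599 = 11·327 + 2
13: 3599 = 13·276 + 11
17: 3599 = 17·211 + 12
19: 3599 = 19·189 + 8
23: 3599 = 23·156 + 11
29: 3599 = 29·124 + 3
31: 3599 = 31·116 + 3
37: 3599 = 37·97 + 10
41: 3599 = 41·87 + 32
43: 3599 = 43·83 + 30
47: 3599 = 47·76 + 27
53: 3599 = 53·67 + 48
59: 3599 = 59·61

59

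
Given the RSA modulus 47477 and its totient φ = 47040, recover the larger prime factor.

φ(n) = (p−1)(q−1) = n − (p+q) + 1, so p + q = 47477 − 47040 + 1 = 438.
p and q are the roots of t² − 438t + 47477 = 0.
Discriminant: 438² − 4·47477 = 191844 − 189908 = 1936; √1936 = 44.
q = (438 − 44)/2 = 197, p = (438 + 44)/2 = 241.
Check: 197 · 241 = 47477.

241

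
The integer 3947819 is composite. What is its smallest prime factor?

31

3947819 is odd.
Digit sum 41, not divisible by 3.
Ends in 9: not divisible by 5.
7: 3947819 = 7·563974 + 1
11: 3947819 = 11·358892 + 7
13: 3947819 = 13·303678 + 5
17: 3947819 = 17·232224 + 11
19: 3947819 = 19·207779 + 18
23: 3947819 = 23·171644 + 7
29: 3947819 = 29·136131 + 20
31: 3947819 = 31·127349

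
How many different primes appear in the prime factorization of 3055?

3

3055 = 5 · 611
611 = 13 · 47
3055 = 5 · 13 · 47, which has 3 distinct prime factors.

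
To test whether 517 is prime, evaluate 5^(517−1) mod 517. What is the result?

5^1 ≡ 5 (mod 517)
5^2 ≡ 5^2 = 25 ≡ 25 (mod 517)
5^4 ≡ 25^2 = 625 ≡ 108 (mod 517)
5^8 ≡ 108^2 = 11664 ≡ 290 (mod 517)
5^16 ≡ 290^2 = 84100 ≡ 346 (mod 517)
5^32 ≡ 346^2 = 119716 ≡ 289 (mod 517)
5^64 ≡ 289^2 = 83521 ≡ 284 (mod 517)
5^128 ≡ 284^2 = 80656 ≡ 4 (mod 517)
5^256 ≡ 4^2 = 16 ≡ 16 (mod 517)
5^512 ≡ 16^2 = 256 ≡ 256 (mod 517)
516 = 512 + 4 in binary powers of 2.
So 5^516 ≡ 256 · 108 ≡ 247 (mod 517).
Since 247 ≠ 1, base 5 is a Fermat witness: 517 is composite.

247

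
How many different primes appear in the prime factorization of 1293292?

1293292 = 2^2 · 323323
323323 = 7 · 46189
46189 = 11 · 4199
4199 = 13 · 323
323 = 17 · 19
1293292 = 2^2 · 7 · 11 · 13 · 17 · 19, which has 6 distinct prime factors.

6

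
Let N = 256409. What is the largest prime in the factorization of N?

256409 = 43 · 5963
5963 = 67 · 89
89 is prime.
So 256409 = 43 · 67 · 89; the largest prime factor is 89.

89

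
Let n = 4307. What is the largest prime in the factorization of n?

4307 = 59 · 73
73 is prime.
So 4307 = 59 · 73; the largest prime factor is 73.

73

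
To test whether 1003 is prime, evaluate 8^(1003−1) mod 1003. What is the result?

812

8^1 ≡ 8 (mod 1003)
8^2 ≡ 8^2 = 64 ≡ 64 (mod 1003)
8^4 ≡ 64^2 = 4096 ≡ 84 (mod 1003)
8^8 ≡ 84^2 = 7056 ≡ 35 (mod 1003)
8^16 ≡ 35^2 = 1225 ≡ 222 (mod 1003)
8^32 ≡ 222^2 = 49284 ≡ 137 (mod 1003)
8^64 ≡ 137^2 = 18769 ≡ 715 (mod 1003)
8^128 ≡ 715^2 = 511225 ≡ 698 (mod 1003)
8^256 ≡ 698^2 = 487204 ≡ 749 (mod 1003)
8^512 ≡ 749^2 = 561001 ≡ 324 (mod 1003)
1002 = 512 + 256 + 128 + 64 + 32 + 8 + 2 in binary powers of 2.
So 8^1002 ≡ 324 · 749 · 698 · 715 · 137 · 35 · 64 ≡ 812 (mod 1003).
Since 812 ≠ 1, base 8 is a Fermat witness: 1003 is composite.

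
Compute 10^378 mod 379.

10^1 ≡ 10 (mod 379)
10^2 ≡ 10^2 = 100 ≡ 100 (mod 379)
10^4 ≡ 100^2 = 10000 ≡ 146 (mod 379)
10^8 ≡ 146^2 = 21316 ≡ 92 (mod 379)
10^16 ≡ 92^2 = 8464 ≡ 126 (mod 379)
10^32 ≡ 126^2 = 15876 ≡ 337 (mod 379)
10^64 ≡ 337^2 = 113569 ≡ 248 (mod 379)
10^128 ≡ 248^2 = 61504 ≡ 106 (mod 379)
10^256 ≡ 106^2 = 11236 ≡ 245 (mod 379)
378 = 256 + 64 + 32 + 16 + 8 + 2 in binary powers of 2.
So 10^378 ≡ 245 · 248 · 337 · 126 · 92 · 100 ≡ 1 (mod 379).
Since the result is 1, base 10 gives no evidence that 379 is composite.

1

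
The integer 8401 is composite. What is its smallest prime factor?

8401 is odd.
Digit sum 13, not divisible by 3.
Ends in 1: not divisible by 5.
7: 8401 = 7·1200 + 1
11: 8401 = 11·763 + 8
13: 8401 = 13·646 + 3
17: 8401 = 17·494 + 3
19: 8401 = 19·442 + 3
23: 8401 = 23·365 + 6
29: 8401 = 29·289 + 20
31: 8401 = 31·271

31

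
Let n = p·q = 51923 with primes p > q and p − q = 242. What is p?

Since p = q + 242, we have 51923 = q(q + 242), so q² + 242q − 51923 = 0.
Discriminant: 242² + 4·51923 = 58564 + 207692 = 266256; √266256 = 516.
q = (−242 + 516)/2 = 137, and p = q + 242 = 379.
Check: 137 · 379 = 51923.

379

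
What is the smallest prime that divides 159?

159 is odd.
Digit sum 15, divisible by 3.

3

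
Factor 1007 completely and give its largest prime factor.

1007 = 19 · 53
53 is prime.
So 1007 = 19 · 53; the largest prime factor is 53.

53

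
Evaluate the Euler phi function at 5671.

5512

Factor: 5671 = 53 · 107.
φ(5671) = (53−1) · (107−1) = 52 · 106 = 5512.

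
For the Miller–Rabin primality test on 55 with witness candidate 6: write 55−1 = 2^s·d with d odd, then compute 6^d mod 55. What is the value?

55 − 1 = 54 = 2^1 · 27, so d = 27.
6^1 ≡ 6 (mod 55)
6^2 ≡ 6^2 = 36 ≡ 36 (mod 55)
6^4 ≡ 36^2 = 1296 ≡ 31 (mod 55)
6^8 ≡ 31^2 = 961 ≡ 26 (mod 55)
6^16 ≡ 26^2 = 676 ≡ 16 (mod 55)
27 = 16 + 8 + 2 + 1 in binary powers of 2.
So 6^27 ≡ 16 · 26 · 36 · 6 ≡ 41 (mod 55).
Squaring chain: 41; never reaches −1, so base 6 is a Miller–Rabin witness that 55 is composite.

41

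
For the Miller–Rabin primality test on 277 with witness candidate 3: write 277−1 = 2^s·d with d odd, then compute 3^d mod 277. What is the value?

1

277 − 1 = 276 = 2^2 · 69, so d = 69.
3^1 ≡ 3 (mod 277)
3^2 ≡ 3^2 = 9 ≡ 9 (mod 277)
3^4 ≡ 9^2 = 81 ≡ 81 (mod 277)
3^8 ≡ 81^2 = 6561 ≡ 190 (mod 277)
3^16 ≡ 190^2 = 36100 ≡ 90 (mod 277)
3^32 ≡ 90^2 = 8100 ≡ 67 (mod 277)
3^64 ≡ 67^2 = 4489 ≡ 57 (mod 277)
69 = 64 + 4 + 1 in binary powers of 2.
So 3^69 ≡ 57 · 81 · 3 ≡ 1 (mod 277).
Since 3^d ≡ 1 (mod 277), base 3 does not prove 277 composite.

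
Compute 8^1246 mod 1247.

8^1 ≡ 8 (mod 1247)
8^2 ≡ 8^2 = 64 ≡ 64 (mod 1247)
8^4 ≡ 64^2 = 4096 ≡ 355 (mod 1247)
8^8 ≡ 355^2 = 126025 ≡ 78 (mod 1247)
8^16 ≡ 78^2 = 6084 ≡ 1096 (mod 1247)
8^32 ≡ 1096^2 = 1201216 ≡ 355 (mod 1247)
8^64 ≡ 355^2 = 126025 ≡ 78 (mod 1247)
8^128 ≡ 78^2 = 6084 ≡ 1096 (mod 1247)
8^256 ≡ 1096^2 = 1201216 ≡ 355 (mod 1247)
8^512 ≡ 355^2 = 126025 ≡ 78 (mod 1247)
8^1024 ≡ 78^2 = 6084 ≡ 1096 (mod 1247)
1246 = 1024 + 128 + 64 + 16 + 8 + 4 + 2 in binary powers of 2.
So 8^1246 ≡ 1096 · 1096 · 78 · 1096 · 78 · 355 · 64 ≡ 173 (mod 1247).
Since 173 ≠ 1, base 8 is a Fermat witness: 1247 is composite.

173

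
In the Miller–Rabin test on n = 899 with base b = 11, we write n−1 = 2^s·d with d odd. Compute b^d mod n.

899 − 1 = 898 = 2^1 · 449, so d = 449.
11^1 ≡ 11 (mod 899)
11^2 ≡ 11^2 = 121 ≡ 121 (mod 899)
11^4 ≡ 121^2 = 14641 ≡ 257 (mod 899)
11^8 ≡ 257^2 = 66049 ≡ 422 (mod 899)
11^16 ≡ 422^2 = 178084 ≡ 82 (mod 899)
11^32 ≡ 82^2 = 6724 ≡ 431 (mod 899)
11^64 ≡ 431^2 = 185761 ≡ 567 (mod 899)
11^128 ≡ 567^2 = 321489 ≡ 546 (mod 899)
11^256 ≡ 546^2 = 298116 ≡ 547 (mod 899)
449 = 256 + 128 + 64 + 1 in binary powers of 2.
So 11^449 ≡ 547 · 546 · 567 · 11 ≡ 823 (mod 899).
Squaring chain: 823; never reaches −1, so base 11 is a Miller–Rabin witness that 899 is composite.

823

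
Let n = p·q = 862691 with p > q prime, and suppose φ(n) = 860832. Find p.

φ(n) = (p−1)(q−1) = n − (p+q) + 1, so p + q = 862691 − 860832 + 1 = 1860.
p and q are the roots of t² − 1860t + 862691 = 0.
Discriminant: 1860² − 4·862691 = 3459600 − 3450764 = 8836; √8836 = 94.
q = (1860 − 94)/2 = 883, p = (1860 + 94)/2 = 977.
Check: 883 · 977 = 862691.

977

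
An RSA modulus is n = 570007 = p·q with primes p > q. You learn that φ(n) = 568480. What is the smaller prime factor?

φ(n) = (p−1)(q−1) = n − (p+q) + 1, so p + q = 570007 − 568480 + 1 = 1528.
p and q are the roots of t² − 1528t + 570007 = 0.
Discriminant: 1528² − 4·570007 = 2334784 − 2280028 = 54756; √54756 = 234.
q = (1528 − 234)/2 = 647, p = (1528 + 234)/2 = 881.
Check: 647 · 881 = 570007.

647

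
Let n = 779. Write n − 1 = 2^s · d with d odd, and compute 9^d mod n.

214

779 − 1 = 778 = 2^1 · 389, so d = 389.
9^1 ≡ 9 (mod 779)
9^2 ≡ 9^2 = 81 ≡ 81 (mod 779)
9^4 ≡ 81^2 = 6561 ≡ 329 (mod 779)
9^8 ≡ 329^2 = 108241 ≡ 739 (mod 779)
9^16 ≡ 739^2 = 546121 ≡ 42 (mod 779)
9^32 ≡ 42^2 = 1764 ≡ 206 (mod 779)
9^64 ≡ 206^2 = 42436 ≡ 370 (mod 779)
9^128 ≡ 370^2 = 136900 ≡ 575 (mod 779)
9^256 ≡ 575^2 = 330625 ≡ 329 (mod 779)
389 = 256 + 128 + 4 + 1 in binary powers of 2.
So 9^389 ≡ 329 · 575 · 329 · 9 ≡ 214 (mod 779).
Squaring chain: 214; never reaches −1, so base 9 is a Miller–Rabin witness that 779 is composite.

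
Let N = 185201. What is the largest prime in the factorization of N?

185201 = 43 · 4307
4307 = 59 · 73
73 is prime.
So 185201 = 43 · 59 · 73; the largest prime factor is 73.

73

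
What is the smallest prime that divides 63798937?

97

63798937 is odd.
Digit sum 52, not divisible by 3.
Ends in 7: not divisible by 5.
7: 63798937 = 7·9114133 + 6
11: 63798937 = 11·5799903 + 4
13: 63798937 = 13·4907610 + 7
17: 63798937 = 17·3752878 + 11
19: 63798937 = 19·3357838 + 15
23: 63798937 = 23·2773866 + 19
29: 63798937 = 29·2199963 + 10
31: 63798937 = 31·2058030 + 7
37: 63798937 = 37·1724295 + 22
41: 63798937 = 41·1556071 + 26
43: 63798937 = 43·1483696 + 9
47: 63798937 = 47·1357424 + 9
53: 63798937 = 53·1203753 + 28
59: 63798937 = 59·1081337 + 54
61: 63798937 = 61·1045884 + 13
67: 63798937 = 67·952222 + 63
71: 63798937 = 71·898576 + 41
73: 63798937 = 73·873958 + 3
79: 63798937 = 79·807581 + 38
83: 63798937 = 83·768661 + 74
89: 63798937 = 89·716841 + 88
97: 63798937 = 97·657721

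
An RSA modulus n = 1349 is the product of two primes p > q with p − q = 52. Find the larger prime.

71

Since p = q + 52, we have 1349 = q(q + 52), so q² + 52q − 1349 = 0.
Discriminant: 52² + 4·1349 = 2704 + 5396 = 8100; √8100 = 90.
q = (−52 + 90)/2 = 19, and p = q + 52 = 71.
Check: 19 · 71 = 1349.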